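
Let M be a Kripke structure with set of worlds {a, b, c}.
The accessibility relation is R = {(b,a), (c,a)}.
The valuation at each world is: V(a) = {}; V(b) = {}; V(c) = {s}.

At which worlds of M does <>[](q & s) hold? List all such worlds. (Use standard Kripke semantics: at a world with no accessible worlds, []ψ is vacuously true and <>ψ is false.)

Recall that []ψ holds at a world iff ψ holds at every accessible world, and <>ψ holds iff ψ holds at some accessible world.
Let φ = <>[](q & s). Evaluate φ at each world:
  a (successors ∅): φ is false.
  b (successors {a}): φ is true.
  c (successors {a}): φ is true.
For instance, at c:
  At c: <>[](q & s) requires [](q & s) at some successor in {a}.
    [](q & s) holds at a, so <>[](q & s) is true at c.
      At a: no accessible worlds, so [](q & s) holds vacuously.
Satisfying worlds: {b, c}

b, c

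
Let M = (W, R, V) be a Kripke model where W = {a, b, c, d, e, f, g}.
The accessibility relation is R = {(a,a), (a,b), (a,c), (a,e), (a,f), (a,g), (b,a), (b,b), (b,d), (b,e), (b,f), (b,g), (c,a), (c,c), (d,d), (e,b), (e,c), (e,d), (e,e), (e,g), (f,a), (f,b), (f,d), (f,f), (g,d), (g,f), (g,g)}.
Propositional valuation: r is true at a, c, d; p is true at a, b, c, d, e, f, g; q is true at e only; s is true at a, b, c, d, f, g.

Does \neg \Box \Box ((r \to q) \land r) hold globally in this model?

Yes

Let φ = \neg \Box \Box ((r \to q) \land r). Evaluate φ at each world:
  a (successors {a, b, c, e, f, g}): φ is true.
  b (successors {a, b, d, e, f, g}): φ is true.
  c (successors {a, c}): φ is true.
  d (successors {d}): φ is true.
  e (successors {b, c, d, e, g}): φ is true.
  f (successors {a, b, d, f}): φ is true.
  g (successors {d, f, g}): φ is true.
For instance, at e:
  At e: \Box \Box ((r \to q) \land r) is false, so \neg \Box \Box ((r \to q) \land r) is true.
    At e: \Box \Box ((r \to q) \land r) requires \Box ((r \to q) \land r) at every successor {b, c, d, e, g}.
      \Box ((r \to q) \land r) fails at b, so \Box \Box ((r \to q) \land r) is false at e.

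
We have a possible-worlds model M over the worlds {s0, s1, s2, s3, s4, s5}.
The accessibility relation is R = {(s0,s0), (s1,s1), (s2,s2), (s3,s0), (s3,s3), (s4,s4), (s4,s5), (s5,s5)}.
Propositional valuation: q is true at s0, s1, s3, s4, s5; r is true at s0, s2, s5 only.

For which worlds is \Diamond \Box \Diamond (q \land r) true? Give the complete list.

s0, s3, s4, s5

Recall that \Box ψ holds at a world iff ψ holds at every accessible world, and \Diamond ψ holds iff ψ holds at some accessible world.
Let φ = \Diamond \Box \Diamond (q \land r). Evaluate φ at each world:
  s0 (successors {s0}): φ is true.
  s1 (successors {s1}): φ is false.
  s2 (successors {s2}): φ is false.
  s3 (successors {s0, s3}): φ is true.
  s4 (successors {s4, s5}): φ is true.
  s5 (successors {s5}): φ is true.
For instance, at s4:
  At s4: \Diamond \Box \Diamond (q \land r) requires \Box \Diamond (q \land r) at some successor in {s4, s5}.
    \Box \Diamond (q \land r) holds at s4, so \Diamond \Box \Diamond (q \land r) is true at s4.
      At s4: \Box \Diamond (q \land r) requires \Diamond (q \land r) at every successor {s4, s5}.
        At s4: \Diamond (q \land r) is true.
        At s5: \Diamond (q \land r) is true.
      So \Box \Diamond (q \land r) is true at s4.
Satisfying worlds: {s0, s3, s4, s5}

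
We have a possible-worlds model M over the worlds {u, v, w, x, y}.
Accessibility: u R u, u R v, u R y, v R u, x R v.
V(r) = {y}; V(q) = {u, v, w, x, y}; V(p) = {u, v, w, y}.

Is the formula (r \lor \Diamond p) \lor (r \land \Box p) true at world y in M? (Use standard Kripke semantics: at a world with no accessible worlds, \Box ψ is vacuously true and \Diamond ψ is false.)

At y: r \lor \Diamond p is true, r \land \Box p is true, so (r \lor \Diamond p) \lor (r \land \Box p) is true.
  At y: r is true, \Diamond p is false, so r \lor \Diamond p is true.
    At y: no accessible worlds, so \Diamond p is false.
  At y: r is true, \Box p is true, so r \land \Box p is true.
    At y: no accessible worlds, so \Box p holds vacuously.

Yes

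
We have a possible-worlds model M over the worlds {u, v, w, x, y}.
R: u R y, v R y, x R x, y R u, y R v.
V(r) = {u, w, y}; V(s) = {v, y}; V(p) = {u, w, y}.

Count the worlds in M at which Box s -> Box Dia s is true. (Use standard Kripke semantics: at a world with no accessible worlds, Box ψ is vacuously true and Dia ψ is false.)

Recall that Box ψ holds at a world iff ψ holds at every accessible world, and Dia ψ holds iff ψ holds at some accessible world.
Let φ = Box s -> Box Dia s. Evaluate φ at each world:
  u (successors {y}): φ is true.
  v (successors {y}): φ is true.
  w (successors ∅): φ is true.
  x (successors {x}): φ is true.
  y (successors {u, v}): φ is true.
For instance, at y:
  At y: Box s is false, Box Dia s is true, so Box s -> Box Dia s is true.
    At y: Box s requires s at every successor {u, v}.
      s fails at u, so Box s is false at y.
    At y: Box Dia s requires Dia s at every successor {u, v}.
      At u: Dia s is true.
      At v: Dia s is true.
    So Box Dia s is true at y.
Satisfying worlds: {u, v, w, x, y}

5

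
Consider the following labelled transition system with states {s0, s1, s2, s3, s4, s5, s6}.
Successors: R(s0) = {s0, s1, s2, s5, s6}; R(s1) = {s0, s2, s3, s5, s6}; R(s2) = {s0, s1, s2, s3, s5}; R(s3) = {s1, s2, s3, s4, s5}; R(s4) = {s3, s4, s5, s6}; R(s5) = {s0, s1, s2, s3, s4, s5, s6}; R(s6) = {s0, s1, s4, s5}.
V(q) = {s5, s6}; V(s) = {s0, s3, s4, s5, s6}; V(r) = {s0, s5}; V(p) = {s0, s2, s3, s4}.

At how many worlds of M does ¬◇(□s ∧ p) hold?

Let φ = ¬◇(□s ∧ p). Evaluate φ at each world:
  s0 (successors {s0, s1, s2, s5, s6}): φ is true.
  s1 (successors {s0, s2, s3, s5, s6}): φ is true.
  s2 (successors {s0, s1, s2, s3, s5}): φ is true.
  s3 (successors {s1, s2, s3, s4, s5}): φ is false.
  s4 (successors {s3, s4, s5, s6}): φ is false.
  s5 (successors {s0, s1, s2, s3, s4, s5, s6}): φ is false.
  s6 (successors {s0, s1, s4, s5}): φ is false.
For instance, at s2:
  At s2: ◇(□s ∧ p) is false, so ¬◇(□s ∧ p) is true.
    At s2: ◇(□s ∧ p) requires □s ∧ p at some successor in {s0, s1, s2, s3, s5}.
      At s0: □s ∧ p is false.
      At s1: □s ∧ p is false.
      At s2: □s ∧ p is false.
      At s3: □s ∧ p is false.
      At s5: □s ∧ p is false.
    So ◇(□s ∧ p) is false at s2.
Satisfying worlds: {s0, s1, s2}

3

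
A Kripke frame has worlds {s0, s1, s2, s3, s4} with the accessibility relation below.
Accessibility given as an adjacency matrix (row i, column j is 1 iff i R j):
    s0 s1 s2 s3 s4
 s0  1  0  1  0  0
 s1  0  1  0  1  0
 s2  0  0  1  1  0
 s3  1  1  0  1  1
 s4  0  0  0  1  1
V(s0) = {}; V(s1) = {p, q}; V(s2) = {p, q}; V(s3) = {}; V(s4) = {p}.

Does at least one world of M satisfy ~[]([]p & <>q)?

Let φ = ~[]([]p & <>q). Evaluate φ at each world:
  s0 (successors {s0, s2}): φ is true.
  s1 (successors {s1, s3}): φ is true.
  s2 (successors {s2, s3}): φ is true.
  s3 (successors {s0, s1, s3, s4}): φ is true.
  s4 (successors {s3, s4}): φ is true.
Detail at s0 (witness):
  At s0: []([]p & <>q) is false, so ~[]([]p & <>q) is true.
    At s0: []([]p & <>q) requires []p & <>q at every successor {s0, s2}.
      []p & <>q fails at s0, so []([]p & <>q) is false at s0.

Yes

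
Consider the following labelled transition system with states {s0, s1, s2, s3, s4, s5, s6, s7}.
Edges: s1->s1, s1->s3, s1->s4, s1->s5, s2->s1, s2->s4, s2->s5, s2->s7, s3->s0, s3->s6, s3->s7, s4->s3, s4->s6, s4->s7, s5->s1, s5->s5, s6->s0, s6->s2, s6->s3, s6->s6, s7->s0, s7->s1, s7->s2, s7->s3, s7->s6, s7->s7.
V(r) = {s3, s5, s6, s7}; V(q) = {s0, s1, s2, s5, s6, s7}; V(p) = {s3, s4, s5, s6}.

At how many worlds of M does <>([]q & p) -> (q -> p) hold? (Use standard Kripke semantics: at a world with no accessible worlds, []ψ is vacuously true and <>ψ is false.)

Let φ = <>([]q & p) -> (q -> p). Evaluate φ at each world:
  s0 (successors ∅): φ is true.
  s1 (successors {s1, s3, s4, s5}): φ is false.
  s2 (successors {s1, s4, s5, s7}): φ is false.
  s3 (successors {s0, s6, s7}): φ is true.
  s4 (successors {s3, s6, s7}): φ is true.
  s5 (successors {s1, s5}): φ is true.
  s6 (successors {s0, s2, s3, s6}): φ is true.
  s7 (successors {s0, s1, s2, s3, s6, s7}): φ is false.
For instance, at s4:
  At s4: <>([]q & p) is true, q -> p is true, so <>([]q & p) -> (q -> p) is true.
    At s4: <>([]q & p) requires []q & p at some successor in {s3, s6, s7}.
      []q & p holds at s3, so <>([]q & p) is true at s4.
Satisfying worlds: {s0, s3, s4, s5, s6}

5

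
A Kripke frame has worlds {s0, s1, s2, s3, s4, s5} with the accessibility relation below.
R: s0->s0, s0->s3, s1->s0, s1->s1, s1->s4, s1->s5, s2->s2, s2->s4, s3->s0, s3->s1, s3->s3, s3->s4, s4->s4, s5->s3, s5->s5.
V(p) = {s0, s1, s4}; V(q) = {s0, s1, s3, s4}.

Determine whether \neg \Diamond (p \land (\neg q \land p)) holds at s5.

At s5: \Diamond (p \land (\neg q \land p)) is false, so \neg \Diamond (p \land (\neg q \land p)) is true.
  At s5: \Diamond (p \land (\neg q \land p)) requires p \land (\neg q \land p) at some successor in {s3, s5}.
    At s3: p \land (\neg q \land p) is false.
    At s5: p \land (\neg q \land p) is false.
  So \Diamond (p \land (\neg q \land p)) is false at s5.

Yes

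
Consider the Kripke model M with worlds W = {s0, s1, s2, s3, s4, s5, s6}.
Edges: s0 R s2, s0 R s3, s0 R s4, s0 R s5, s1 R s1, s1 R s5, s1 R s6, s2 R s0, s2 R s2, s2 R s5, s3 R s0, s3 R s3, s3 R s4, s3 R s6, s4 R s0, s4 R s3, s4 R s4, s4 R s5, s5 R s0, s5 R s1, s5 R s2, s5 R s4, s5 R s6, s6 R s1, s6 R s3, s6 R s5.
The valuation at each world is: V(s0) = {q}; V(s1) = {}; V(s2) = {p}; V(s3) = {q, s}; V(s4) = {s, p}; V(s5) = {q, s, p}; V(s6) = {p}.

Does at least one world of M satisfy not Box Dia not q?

No

Recall that Box ψ holds at a world iff ψ holds at every accessible world, and Dia ψ holds iff ψ holds at some accessible world.
Let φ = not Box Dia not q. Evaluate φ at each world:
  s0 (successors {s2, s3, s4, s5}): φ is false.
  s1 (successors {s1, s5, s6}): φ is false.
  s2 (successors {s0, s2, s5}): φ is false.
  s3 (successors {s0, s3, s4, s6}): φ is false.
  s4 (successors {s0, s3, s4, s5}): φ is false.
  s5 (successors {s0, s1, s2, s4, s6}): φ is false.
  s6 (successors {s1, s3, s5}): φ is false.
For instance, at s5:
  At s5: Box Dia not q is true, so not Box Dia not q is false.
    At s5: Box Dia not q requires Dia not q at every successor {s0, s1, s2, s4, s6}.
      At s0: Dia not q is true.
      At s1: Dia not q is true.
      At s2: Dia not q is true.
      At s4: Dia not q is true.
      At s6: Dia not q is true.
    So Box Dia not q is true at s5.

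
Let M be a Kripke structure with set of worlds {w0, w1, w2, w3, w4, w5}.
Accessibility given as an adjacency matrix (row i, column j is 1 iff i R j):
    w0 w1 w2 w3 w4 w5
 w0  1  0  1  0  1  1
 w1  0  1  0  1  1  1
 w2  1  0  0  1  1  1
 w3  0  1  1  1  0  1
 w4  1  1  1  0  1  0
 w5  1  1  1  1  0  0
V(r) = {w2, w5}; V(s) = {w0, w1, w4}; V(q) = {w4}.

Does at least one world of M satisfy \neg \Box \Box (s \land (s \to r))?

Yes

Recall that \Box ψ holds at a world iff ψ holds at every accessible world, and \Diamond ψ holds iff ψ holds at some accessible world.
Let φ = \neg \Box \Box (s \land (s \to r)). Evaluate φ at each world:
  w0 (successors {w0, w2, w4, w5}): φ is true.
  w1 (successors {w1, w3, w4, w5}): φ is true.
  w2 (successors {w0, w3, w4, w5}): φ is true.
  w3 (successors {w1, w2, w3, w5}): φ is true.
  w4 (successors {w0, w1, w2, w4}): φ is true.
  w5 (successors {w0, w1, w2, w3}): φ is true.
Detail at w0 (witness):
  At w0: \Box \Box (s \land (s \to r)) is false, so \neg \Box \Box (s \land (s \to r)) is true.
    At w0: \Box \Box (s \land (s \to r)) requires \Box (s \land (s \to r)) at every successor {w0, w2, w4, w5}.
      \Box (s \land (s \to r)) fails at w0, so \Box \Box (s \land (s \to r)) is false at w0.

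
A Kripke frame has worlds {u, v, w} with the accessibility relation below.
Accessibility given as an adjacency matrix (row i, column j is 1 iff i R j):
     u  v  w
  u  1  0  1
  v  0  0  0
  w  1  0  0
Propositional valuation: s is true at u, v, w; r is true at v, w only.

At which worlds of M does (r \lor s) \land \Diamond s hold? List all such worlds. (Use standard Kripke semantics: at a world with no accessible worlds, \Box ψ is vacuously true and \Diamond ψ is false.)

Recall that \Diamond ψ holds at a world iff ψ holds at some accessible world.
Let φ = (r \lor s) \land \Diamond s. Evaluate φ at each world:
  u (successors {u, w}): φ is true.
  v (successors ∅): φ is false.
  w (successors {u}): φ is true.
For instance, at u:
  At u: r \lor s is true, \Diamond s is true, so (r \lor s) \land \Diamond s is true.
    At u: \Diamond s requires s at some successor in {u, w}.
      s holds at u, so \Diamond s is true at u.
Satisfying worlds: {u, w}

u, w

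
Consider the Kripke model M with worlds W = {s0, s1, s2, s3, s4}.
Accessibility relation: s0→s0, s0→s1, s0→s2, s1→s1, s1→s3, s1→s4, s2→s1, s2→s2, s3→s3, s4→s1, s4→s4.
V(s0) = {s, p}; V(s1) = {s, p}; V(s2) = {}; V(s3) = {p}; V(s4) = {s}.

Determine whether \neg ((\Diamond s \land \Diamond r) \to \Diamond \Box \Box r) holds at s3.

No

Recall that \Box ψ holds at a world iff ψ holds at every accessible world, and \Diamond ψ holds iff ψ holds at some accessible world.
At s3: (\Diamond s \land \Diamond r) \to \Diamond \Box \Box r is true, so \neg ((\Diamond s \land \Diamond r) \to \Diamond \Box \Box r) is false.
  At s3: \Diamond s \land \Diamond r is false, \Diamond \Box \Box r is false, so (\Diamond s \land \Diamond r) \to \Diamond \Box \Box r is true.
    At s3: \Diamond s is false, \Diamond r is false, so \Diamond s \land \Diamond r is false.
      At s3: \Diamond s requires s at some successor in {s3}.
        At s3: s is false.
      So \Diamond s is false at s3.
      At s3: \Diamond r requires r at some successor in {s3}.
        At s3: r is false.
      So \Diamond r is false at s3.
    At s3: \Diamond \Box \Box r requires \Box \Box r at some successor in {s3}.
      At s3: \Box \Box r is false.
    So \Diamond \Box \Box r is false at s3.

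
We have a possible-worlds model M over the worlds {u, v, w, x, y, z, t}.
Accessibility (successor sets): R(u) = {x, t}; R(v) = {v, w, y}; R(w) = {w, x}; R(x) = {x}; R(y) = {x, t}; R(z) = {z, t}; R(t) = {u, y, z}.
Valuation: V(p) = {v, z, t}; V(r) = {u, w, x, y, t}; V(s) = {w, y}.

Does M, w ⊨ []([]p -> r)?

Yes

At w: []([]p -> r) requires []p -> r at every successor {w, x}.
    At w: []p is false, r is true, so []p -> r is true.
      At w: []p requires p at every successor {w, x}.
        p fails at w, so []p is false at w.
    At x: []p is false, r is true, so []p -> r is true.
      At x: []p requires p at every successor {x}.
        p fails at x, so []p is false at x.
So []([]p -> r) is true at w.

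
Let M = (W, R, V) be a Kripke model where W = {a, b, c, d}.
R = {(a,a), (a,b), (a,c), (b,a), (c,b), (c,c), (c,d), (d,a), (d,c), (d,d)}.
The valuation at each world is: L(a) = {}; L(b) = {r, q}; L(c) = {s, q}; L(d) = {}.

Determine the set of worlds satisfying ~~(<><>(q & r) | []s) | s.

Let φ = ~~(<><>(q & r) | []s) | s. Evaluate φ at each world:
  a (successors {a, b, c}): φ is true.
  b (successors {a}): φ is true.
  c (successors {b, c, d}): φ is true.
  d (successors {a, c, d}): φ is true.
For instance, at c:
  At c: ~~(<><>(q & r) | []s) is true, s is true, so ~~(<><>(q & r) | []s) | s is true.
    At c: ~(<><>(q & r) | []s) is false, so ~~(<><>(q & r) | []s) is true.
      At c: <><>(q & r) | []s is true, so ~(<><>(q & r) | []s) is false.
Satisfying worlds: {a, b, c, d}

a, b, c, d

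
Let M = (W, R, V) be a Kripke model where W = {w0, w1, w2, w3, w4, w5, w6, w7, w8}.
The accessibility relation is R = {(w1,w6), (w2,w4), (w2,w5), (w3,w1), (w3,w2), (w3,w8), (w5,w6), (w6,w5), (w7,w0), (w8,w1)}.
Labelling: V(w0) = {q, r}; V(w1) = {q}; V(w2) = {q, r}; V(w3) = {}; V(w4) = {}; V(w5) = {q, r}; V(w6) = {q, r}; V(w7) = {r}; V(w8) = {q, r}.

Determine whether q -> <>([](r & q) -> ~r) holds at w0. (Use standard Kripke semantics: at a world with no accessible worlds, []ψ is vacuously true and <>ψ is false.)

At w0: q is true, <>([](r & q) -> ~r) is false, so q -> <>([](r & q) -> ~r) is false.
  At w0: no accessible worlds, so <>([](r & q) -> ~r) is false.

No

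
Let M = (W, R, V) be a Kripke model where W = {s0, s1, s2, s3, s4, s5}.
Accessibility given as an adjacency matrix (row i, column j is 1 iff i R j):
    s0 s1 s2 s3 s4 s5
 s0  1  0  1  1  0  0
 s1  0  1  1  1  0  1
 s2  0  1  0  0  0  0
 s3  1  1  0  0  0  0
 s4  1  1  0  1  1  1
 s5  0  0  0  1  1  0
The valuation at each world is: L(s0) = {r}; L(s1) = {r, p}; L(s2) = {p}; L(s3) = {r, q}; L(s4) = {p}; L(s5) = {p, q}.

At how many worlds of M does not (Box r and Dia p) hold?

4

Let φ = not (Box r and Dia p). Evaluate φ at each world:
  s0 (successors {s0, s2, s3}): φ is true.
  s1 (successors {s1, s2, s3, s5}): φ is true.
  s2 (successors {s1}): φ is false.
  s3 (successors {s0, s1}): φ is false.
  s4 (successors {s0, s1, s3, s4, s5}): φ is true.
  s5 (successors {s3, s4}): φ is true.
For instance, at s3:
  At s3: Box r and Dia p is true, so not (Box r and Dia p) is false.
    At s3: Box r is true, Dia p is true, so Box r and Dia p is true.
      At s3: Box r requires r at every successor {s0, s1}.
        At s0: r is true.
        At s1: r is true.
      So Box r is true at s3.
      At s3: Dia p requires p at some successor in {s0, s1}.
        p holds at s1, so Dia p is true at s3.
Satisfying worlds: {s0, s1, s4, s5}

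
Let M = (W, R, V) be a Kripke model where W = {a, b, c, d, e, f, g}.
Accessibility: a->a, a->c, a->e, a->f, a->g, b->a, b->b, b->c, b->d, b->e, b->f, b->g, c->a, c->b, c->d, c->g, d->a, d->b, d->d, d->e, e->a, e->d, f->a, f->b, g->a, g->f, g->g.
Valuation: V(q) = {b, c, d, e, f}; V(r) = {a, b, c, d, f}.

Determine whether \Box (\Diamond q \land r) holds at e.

At e: \Box (\Diamond q \land r) requires \Diamond q \land r at every successor {a, d}.
    At a: \Diamond q is true, r is true, so \Diamond q \land r is true.
      At a: \Diamond q requires q at some successor in {a, c, e, f, g}.
        q holds at c, so \Diamond q is true at a.
    At d: \Diamond q is true, r is true, so \Diamond q \land r is true.
      At d: \Diamond q requires q at some successor in {a, b, d, e}.
        q holds at b, so \Diamond q is true at d.
So \Box (\Diamond q \land r) is true at e.

Yes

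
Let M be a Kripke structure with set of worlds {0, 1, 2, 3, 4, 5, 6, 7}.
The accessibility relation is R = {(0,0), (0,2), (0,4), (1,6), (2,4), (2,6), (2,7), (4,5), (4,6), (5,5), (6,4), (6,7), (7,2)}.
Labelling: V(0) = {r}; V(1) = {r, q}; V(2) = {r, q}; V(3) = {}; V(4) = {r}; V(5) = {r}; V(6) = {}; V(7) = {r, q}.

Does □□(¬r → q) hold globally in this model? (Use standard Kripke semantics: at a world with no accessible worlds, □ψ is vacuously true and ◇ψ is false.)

Let φ = □□(¬r → q). Evaluate φ at each world:
  0 (successors {0, 2, 4}): φ is false.
  1 (successors {6}): φ is true.
  2 (successors {4, 6, 7}): φ is false.
  3 (successors ∅): φ is true.
  4 (successors {5, 6}): φ is true.
  5 (successors {5}): φ is true.
  6 (successors {4, 7}): φ is false.
  7 (successors {2}): φ is false.
Detail at 0 (counterexample):
  At 0: □□(¬r → q) requires □(¬r → q) at every successor {0, 2, 4}.
    □(¬r → q) fails at 2, so □□(¬r → q) is false at 0.
      At 2: □(¬r → q) requires ¬r → q at every successor {4, 6, 7}.
        ¬r → q fails at 6, so □(¬r → q) is false at 2.

No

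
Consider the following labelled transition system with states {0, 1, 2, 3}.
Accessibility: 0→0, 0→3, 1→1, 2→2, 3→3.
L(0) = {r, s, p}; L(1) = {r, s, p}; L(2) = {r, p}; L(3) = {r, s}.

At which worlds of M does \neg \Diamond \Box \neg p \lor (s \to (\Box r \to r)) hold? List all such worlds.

Let φ = \neg \Diamond \Box \neg p \lor (s \to (\Box r \to r)). Evaluate φ at each world:
  0 (successors {0, 3}): φ is true.
  1 (successors {1}): φ is true.
  2 (successors {2}): φ is true.
  3 (successors {3}): φ is true.
For instance, at 0:
  At 0: \neg \Diamond \Box \neg p is false, s \to (\Box r \to r) is true, so \neg \Diamond \Box \neg p \lor (s \to (\Box r \to r)) is true.
    At 0: \Diamond \Box \neg p is true, so \neg \Diamond \Box \neg p is false.
      At 0: \Diamond \Box \neg p requires \Box \neg p at some successor in {0, 3}.
        \Box \neg p holds at 3, so \Diamond \Box \neg p is true at 0.
    At 0: s is true, \Box r \to r is true, so s \to (\Box r \to r) is true.
      At 0: \Box r is true, r is true, so \Box r \to r is true.
Satisfying worlds: {0, 1, 2, 3}

0, 1, 2, 3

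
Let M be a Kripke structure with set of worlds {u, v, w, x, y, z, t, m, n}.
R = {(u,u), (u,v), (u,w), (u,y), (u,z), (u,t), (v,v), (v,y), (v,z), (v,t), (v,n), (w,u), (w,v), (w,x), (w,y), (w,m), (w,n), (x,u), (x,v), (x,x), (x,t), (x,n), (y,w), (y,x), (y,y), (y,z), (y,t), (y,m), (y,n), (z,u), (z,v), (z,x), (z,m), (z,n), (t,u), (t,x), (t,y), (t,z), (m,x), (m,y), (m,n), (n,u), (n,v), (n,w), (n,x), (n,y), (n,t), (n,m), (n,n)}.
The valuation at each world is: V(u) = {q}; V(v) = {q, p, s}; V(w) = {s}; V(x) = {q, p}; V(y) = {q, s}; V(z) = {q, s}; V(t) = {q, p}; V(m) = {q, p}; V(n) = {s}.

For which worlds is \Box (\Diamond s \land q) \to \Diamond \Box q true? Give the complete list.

Let φ = \Box (\Diamond s \land q) \to \Diamond \Box q. Evaluate φ at each world:
  u (successors {u, v, w, y, z, t}): φ is true.
  v (successors {v, y, z, t, n}): φ is true.
  w (successors {u, v, x, y, m, n}): φ is true.
  x (successors {u, v, x, t, n}): φ is true.
  y (successors {w, x, y, z, t, m, n}): φ is true.
  z (successors {u, v, x, m, n}): φ is true.
  t (successors {u, x, y, z}): φ is false.
  m (successors {x, y, n}): φ is true.
  n (successors {u, v, w, x, y, t, m, n}): φ is true.
For instance, at z:
  At z: \Box (\Diamond s \land q) is false, \Diamond \Box q is false, so \Box (\Diamond s \land q) \to \Diamond \Box q is true.
    At z: \Box (\Diamond s \land q) requires \Diamond s \land q at every successor {u, v, x, m, n}.
      \Diamond s \land q fails at n, so \Box (\Diamond s \land q) is false at z.
    At z: \Diamond \Box q requires \Box q at some successor in {u, v, x, m, n}.
      At u: \Box q is false.
      At v: \Box q is false.
      At x: \Box q is false.
      At m: \Box q is false.
      At n: \Box q is false.
    So \Diamond \Box q is false at z.
Satisfying worlds: {u, v, w, x, y, z, m, n}

u, v, w, x, y, z, m, n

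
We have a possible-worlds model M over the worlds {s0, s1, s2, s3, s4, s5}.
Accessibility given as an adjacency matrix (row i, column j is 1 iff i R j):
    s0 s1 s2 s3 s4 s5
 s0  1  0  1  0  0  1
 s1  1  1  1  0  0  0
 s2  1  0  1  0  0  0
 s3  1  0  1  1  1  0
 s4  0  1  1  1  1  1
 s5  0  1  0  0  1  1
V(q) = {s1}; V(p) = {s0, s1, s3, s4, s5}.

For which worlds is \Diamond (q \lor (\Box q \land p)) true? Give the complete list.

s1, s4, s5

Let φ = \Diamond (q \lor (\Box q \land p)). Evaluate φ at each world:
  s0 (successors {s0, s2, s5}): φ is false.
  s1 (successors {s0, s1, s2}): φ is true.
  s2 (successors {s0, s2}): φ is false.
  s3 (successors {s0, s2, s3, s4}): φ is false.
  s4 (successors {s1, s2, s3, s4, s5}): φ is true.
  s5 (successors {s1, s4, s5}): φ is true.
For instance, at s5:
  At s5: \Diamond (q \lor (\Box q \land p)) requires q \lor (\Box q \land p) at some successor in {s1, s4, s5}.
    q \lor (\Box q \land p) holds at s1, so \Diamond (q \lor (\Box q \land p)) is true at s5.
      At s1: q is true, \Box q \land p is false, so q \lor (\Box q \land p) is true.
Satisfying worlds: {s1, s4, s5}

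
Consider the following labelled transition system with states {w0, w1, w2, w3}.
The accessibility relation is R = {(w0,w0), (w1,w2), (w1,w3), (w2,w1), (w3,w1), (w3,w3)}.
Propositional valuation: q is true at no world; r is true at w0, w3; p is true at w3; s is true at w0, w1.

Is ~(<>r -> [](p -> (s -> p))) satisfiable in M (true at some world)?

Recall that []ψ holds at a world iff ψ holds at every accessible world, and <>ψ holds iff ψ holds at some accessible world.
Let φ = ~(<>r -> [](p -> (s -> p))). Evaluate φ at each world:
  w0 (successors {w0}): φ is false.
  w1 (successors {w2, w3}): φ is false.
  w2 (successors {w1}): φ is false.
  w3 (successors {w1, w3}): φ is false.
For instance, at w3:
  At w3: <>r -> [](p -> (s -> p)) is true, so ~(<>r -> [](p -> (s -> p))) is false.
    At w3: <>r is true, [](p -> (s -> p)) is true, so <>r -> [](p -> (s -> p)) is true.
      At w3: <>r requires r at some successor in {w1, w3}.
        r holds at w3, so <>r is true at w3.
      At w3: [](p -> (s -> p)) requires p -> (s -> p) at every successor {w1, w3}.
        At w1: p -> (s -> p) is true.
        At w3: p -> (s -> p) is true.
      So [](p -> (s -> p)) is true at w3.

No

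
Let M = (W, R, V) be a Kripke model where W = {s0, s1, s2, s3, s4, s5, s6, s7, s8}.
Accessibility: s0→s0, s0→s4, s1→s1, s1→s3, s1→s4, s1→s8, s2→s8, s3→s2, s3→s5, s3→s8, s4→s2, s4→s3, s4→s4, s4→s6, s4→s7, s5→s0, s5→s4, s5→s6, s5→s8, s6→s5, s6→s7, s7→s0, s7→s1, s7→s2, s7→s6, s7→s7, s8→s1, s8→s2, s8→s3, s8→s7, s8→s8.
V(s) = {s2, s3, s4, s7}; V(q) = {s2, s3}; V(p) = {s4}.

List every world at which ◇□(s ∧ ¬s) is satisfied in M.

none

Let φ = ◇□(s ∧ ¬s). Evaluate φ at each world:
  s0 (successors {s0, s4}): φ is false.
  s1 (successors {s1, s3, s4, s8}): φ is false.
  s2 (successors {s8}): φ is false.
  s3 (successors {s2, s5, s8}): φ is false.
  s4 (successors {s2, s3, s4, s6, s7}): φ is false.
  s5 (successors {s0, s4, s6, s8}): φ is false.
  s6 (successors {s5, s7}): φ is false.
  s7 (successors {s0, s1, s2, s6, s7}): φ is false.
  s8 (successors {s1, s2, s3, s7, s8}): φ is false.
For instance, at s2:
  At s2: ◇□(s ∧ ¬s) requires □(s ∧ ¬s) at some successor in {s8}.
    At s8: □(s ∧ ¬s) is false.
  So ◇□(s ∧ ¬s) is false at s2.
Satisfying worlds: none.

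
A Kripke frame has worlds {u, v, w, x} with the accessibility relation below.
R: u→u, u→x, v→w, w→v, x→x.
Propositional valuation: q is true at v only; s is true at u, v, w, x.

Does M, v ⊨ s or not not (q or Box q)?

Recall that Box ψ holds at a world iff ψ holds at every accessible world, and Dia ψ holds iff ψ holds at some accessible world.
At v: s is true, not not (q or Box q) is true, so s or not not (q or Box q) is true.
  At v: not (q or Box q) is false, so not not (q or Box q) is true.
    At v: q or Box q is true, so not (q or Box q) is false.
      At v: q is true, Box q is false, so q or Box q is true.

Yes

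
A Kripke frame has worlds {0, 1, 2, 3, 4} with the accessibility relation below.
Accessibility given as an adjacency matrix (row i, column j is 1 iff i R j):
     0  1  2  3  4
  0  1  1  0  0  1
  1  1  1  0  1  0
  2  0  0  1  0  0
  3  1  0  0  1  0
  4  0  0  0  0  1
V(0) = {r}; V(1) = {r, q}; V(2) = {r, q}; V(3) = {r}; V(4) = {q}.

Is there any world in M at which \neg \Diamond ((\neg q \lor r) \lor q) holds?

No

Let φ = \neg \Diamond ((\neg q \lor r) \lor q). Evaluate φ at each world:
  0 (successors {0, 1, 4}): φ is false.
  1 (successors {0, 1, 3}): φ is false.
  2 (successors {2}): φ is false.
  3 (successors {0, 3}): φ is false.
  4 (successors {4}): φ is false.
For instance, at 0:
  At 0: \Diamond ((\neg q \lor r) \lor q) is true, so \neg \Diamond ((\neg q \lor r) \lor q) is false.
    At 0: \Diamond ((\neg q \lor r) \lor q) requires (\neg q \lor r) \lor q at some successor in {0, 1, 4}.
      (\neg q \lor r) \lor q holds at 0, so \Diamond ((\neg q \lor r) \lor q) is true at 0.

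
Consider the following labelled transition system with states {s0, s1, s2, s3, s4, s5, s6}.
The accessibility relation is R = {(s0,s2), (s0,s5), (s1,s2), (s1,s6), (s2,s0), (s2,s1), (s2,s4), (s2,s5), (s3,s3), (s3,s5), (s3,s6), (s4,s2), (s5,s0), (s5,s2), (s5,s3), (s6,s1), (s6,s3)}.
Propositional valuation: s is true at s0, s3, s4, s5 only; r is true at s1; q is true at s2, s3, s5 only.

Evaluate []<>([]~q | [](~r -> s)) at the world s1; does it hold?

At s1: []<>([]~q | [](~r -> s)) requires <>([]~q | [](~r -> s)) at every successor {s2, s6}.
  <>([]~q | [](~r -> s)) fails at s2, so []<>([]~q | [](~r -> s)) is false at s1.
    At s2: <>([]~q | [](~r -> s)) requires []~q | [](~r -> s) at some successor in {s0, s1, s4, s5}.
      At s0: []~q | [](~r -> s) is false.
      At s1: []~q | [](~r -> s) is false.
      At s4: []~q | [](~r -> s) is false.
      At s5: []~q | [](~r -> s) is false.
    So <>([]~q | [](~r -> s)) is false at s2.

No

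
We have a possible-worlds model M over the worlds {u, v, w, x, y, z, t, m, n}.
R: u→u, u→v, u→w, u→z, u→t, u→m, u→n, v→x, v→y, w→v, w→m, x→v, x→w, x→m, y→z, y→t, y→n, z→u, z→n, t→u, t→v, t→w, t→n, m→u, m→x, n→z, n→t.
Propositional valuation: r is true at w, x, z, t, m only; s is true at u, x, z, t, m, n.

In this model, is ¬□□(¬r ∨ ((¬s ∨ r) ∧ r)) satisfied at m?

At m: □□(¬r ∨ ((¬s ∨ r) ∧ r)) is true, so ¬□□(¬r ∨ ((¬s ∨ r) ∧ r)) is false.
  At m: □□(¬r ∨ ((¬s ∨ r) ∧ r)) requires □(¬r ∨ ((¬s ∨ r) ∧ r)) at every successor {u, x}.
      At u: □(¬r ∨ ((¬s ∨ r) ∧ r)) requires ¬r ∨ ((¬s ∨ r) ∧ r) at every successor {u, v, w, z, t, m, n}.
        At u: ¬r ∨ ((¬s ∨ r) ∧ r) is true.
        At v: ¬r ∨ ((¬s ∨ r) ∧ r) is true.
        At w: ¬r ∨ ((¬s ∨ r) ∧ r) is true.
        At z: ¬r ∨ ((¬s ∨ r) ∧ r) is true.
        At t: ¬r ∨ ((¬s ∨ r) ∧ r) is true.
        At m: ¬r ∨ ((¬s ∨ r) ∧ r) is true.
        At n: ¬r ∨ ((¬s ∨ r) ∧ r) is true.
      So □(¬r ∨ ((¬s ∨ r) ∧ r)) is true at u.
      At x: □(¬r ∨ ((¬s ∨ r) ∧ r)) requires ¬r ∨ ((¬s ∨ r) ∧ r) at every successor {v, w, m}.
        At v: ¬r ∨ ((¬s ∨ r) ∧ r) is true.
        At w: ¬r ∨ ((¬s ∨ r) ∧ r) is true.
        At m: ¬r ∨ ((¬s ∨ r) ∧ r) is true.
      So □(¬r ∨ ((¬s ∨ r) ∧ r)) is true at x.
  So □□(¬r ∨ ((¬s ∨ r) ∧ r)) is true at m.

No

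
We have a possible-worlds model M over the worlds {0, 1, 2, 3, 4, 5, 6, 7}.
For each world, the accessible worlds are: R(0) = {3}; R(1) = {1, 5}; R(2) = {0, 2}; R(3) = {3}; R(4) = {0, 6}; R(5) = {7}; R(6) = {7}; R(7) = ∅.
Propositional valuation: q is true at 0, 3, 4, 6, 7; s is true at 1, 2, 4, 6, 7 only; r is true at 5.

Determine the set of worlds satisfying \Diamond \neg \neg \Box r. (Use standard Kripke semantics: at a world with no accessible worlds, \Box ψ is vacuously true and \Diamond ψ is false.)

5, 6

Let φ = \Diamond \neg \neg \Box r. Evaluate φ at each world:
  0 (successors {3}): φ is false.
  1 (successors {1, 5}): φ is false.
  2 (successors {0, 2}): φ is false.
  3 (successors {3}): φ is false.
  4 (successors {0, 6}): φ is false.
  5 (successors {7}): φ is true.
  6 (successors {7}): φ is true.
  7 (successors ∅): φ is false.
For instance, at 5:
  At 5: \Diamond \neg \neg \Box r requires \neg \neg \Box r at some successor in {7}.
    \neg \neg \Box r holds at 7, so \Diamond \neg \neg \Box r is true at 5.
      At 7: \neg \Box r is false, so \neg \neg \Box r is true.
Satisfying worlds: {5, 6}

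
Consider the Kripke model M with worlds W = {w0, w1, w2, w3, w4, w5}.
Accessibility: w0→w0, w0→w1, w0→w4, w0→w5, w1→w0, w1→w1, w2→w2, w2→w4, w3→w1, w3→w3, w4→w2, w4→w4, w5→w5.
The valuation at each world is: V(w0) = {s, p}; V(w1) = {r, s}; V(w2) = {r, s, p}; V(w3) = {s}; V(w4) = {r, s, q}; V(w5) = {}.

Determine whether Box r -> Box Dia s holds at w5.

Recall that Box ψ holds at a world iff ψ holds at every accessible world, and Dia ψ holds iff ψ holds at some accessible world.
At w5: Box r is false, Box Dia s is false, so Box r -> Box Dia s is true.
  At w5: Box r requires r at every successor {w5}.
    r fails at w5, so Box r is false at w5.
  At w5: Box Dia s requires Dia s at every successor {w5}.
    Dia s fails at w5, so Box Dia s is false at w5.
      At w5: Dia s requires s at some successor in {w5}.
        At w5: s is false.
      So Dia s is false at w5.

Yes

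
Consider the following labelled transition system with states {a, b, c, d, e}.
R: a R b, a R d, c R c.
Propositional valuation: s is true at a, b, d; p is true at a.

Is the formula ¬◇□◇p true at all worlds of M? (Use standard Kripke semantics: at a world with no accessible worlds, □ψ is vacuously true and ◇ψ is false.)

No

Let φ = ¬◇□◇p. Evaluate φ at each world:
  a (successors {b, d}): φ is false.
  b (successors ∅): φ is true.
  c (successors {c}): φ is true.
  d (successors ∅): φ is true.
  e (successors ∅): φ is true.
Detail at a (counterexample):
  At a: ◇□◇p is true, so ¬◇□◇p is false.
    At a: ◇□◇p requires □◇p at some successor in {b, d}.
      □◇p holds at b, so ◇□◇p is true at a.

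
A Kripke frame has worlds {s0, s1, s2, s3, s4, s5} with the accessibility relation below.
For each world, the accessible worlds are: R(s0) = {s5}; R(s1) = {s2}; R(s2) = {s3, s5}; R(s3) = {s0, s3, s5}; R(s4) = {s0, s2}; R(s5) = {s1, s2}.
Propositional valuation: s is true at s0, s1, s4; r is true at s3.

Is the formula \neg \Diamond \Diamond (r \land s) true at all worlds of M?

Let φ = \neg \Diamond \Diamond (r \land s). Evaluate φ at each world:
  s0 (successors {s5}): φ is true.
  s1 (successors {s2}): φ is true.
  s2 (successors {s3, s5}): φ is true.
  s3 (successors {s0, s3, s5}): φ is true.
  s4 (successors {s0, s2}): φ is true.
  s5 (successors {s1, s2}): φ is true.
For instance, at s1:
  At s1: \Diamond \Diamond (r \land s) is false, so \neg \Diamond \Diamond (r \land s) is true.
    At s1: \Diamond \Diamond (r \land s) requires \Diamond (r \land s) at some successor in {s2}.
      At s2: \Diamond (r \land s) is false.
    So \Diamond \Diamond (r \land s) is false at s1.

Yes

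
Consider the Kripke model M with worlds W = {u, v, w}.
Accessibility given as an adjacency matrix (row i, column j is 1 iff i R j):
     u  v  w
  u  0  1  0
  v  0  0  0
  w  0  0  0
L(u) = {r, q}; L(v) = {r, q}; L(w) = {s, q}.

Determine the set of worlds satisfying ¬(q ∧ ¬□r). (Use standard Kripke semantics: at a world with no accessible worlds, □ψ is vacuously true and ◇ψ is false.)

Recall that □ψ holds at a world iff ψ holds at every accessible world, and ◇ψ holds iff ψ holds at some accessible world.
Let φ = ¬(q ∧ ¬□r). Evaluate φ at each world:
  u (successors {v}): φ is true.
  v (successors ∅): φ is true.
  w (successors ∅): φ is true.
For instance, at u:
  At u: q ∧ ¬□r is false, so ¬(q ∧ ¬□r) is true.
    At u: q is true, ¬□r is false, so q ∧ ¬□r is false.
      At u: □r is true, so ¬□r is false.
Satisfying worlds: {u, v, w}

u, v, w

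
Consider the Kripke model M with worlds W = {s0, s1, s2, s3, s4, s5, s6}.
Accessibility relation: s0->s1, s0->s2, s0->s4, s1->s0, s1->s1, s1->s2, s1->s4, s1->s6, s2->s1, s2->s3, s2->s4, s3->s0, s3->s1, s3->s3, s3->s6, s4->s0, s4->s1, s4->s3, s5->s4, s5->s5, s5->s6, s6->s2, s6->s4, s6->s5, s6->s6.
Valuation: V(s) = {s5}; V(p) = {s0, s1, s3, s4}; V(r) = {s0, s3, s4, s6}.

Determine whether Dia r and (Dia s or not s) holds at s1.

At s1: Dia r is true, Dia s or not s is true, so Dia r and (Dia s or not s) is true.
  At s1: Dia r requires r at some successor in {s0, s1, s2, s4, s6}.
    r holds at s0, so Dia r is true at s1.
  At s1: Dia s is false, not s is true, so Dia s or not s is true.
    At s1: Dia s requires s at some successor in {s0, s1, s2, s4, s6}.
      At s0: s is false.
      At s1: s is false.
      At s2: s is false.
      At s4: s is false.
      At s6: s is false.
    So Dia s is false at s1.

Yes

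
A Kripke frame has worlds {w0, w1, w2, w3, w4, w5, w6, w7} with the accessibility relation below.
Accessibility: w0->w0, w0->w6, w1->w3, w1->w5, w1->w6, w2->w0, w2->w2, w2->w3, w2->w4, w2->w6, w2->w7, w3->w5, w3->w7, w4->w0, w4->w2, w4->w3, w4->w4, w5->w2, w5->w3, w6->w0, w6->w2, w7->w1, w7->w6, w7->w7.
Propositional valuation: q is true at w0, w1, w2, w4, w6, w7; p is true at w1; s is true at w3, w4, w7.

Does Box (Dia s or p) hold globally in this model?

Let φ = Box (Dia s or p). Evaluate φ at each world:
  w0 (successors {w0, w6}): φ is false.
  w1 (successors {w3, w5, w6}): φ is false.
  w2 (successors {w0, w2, w3, w4, w6, w7}): φ is false.
  w3 (successors {w5, w7}): φ is true.
  w4 (successors {w0, w2, w3, w4}): φ is false.
  w5 (successors {w2, w3}): φ is true.
  w6 (successors {w0, w2}): φ is false.
  w7 (successors {w1, w6, w7}): φ is false.
Detail at w0 (counterexample):
  At w0: Box (Dia s or p) requires Dia s or p at every successor {w0, w6}.
    Dia s or p fails at w0, so Box (Dia s or p) is false at w0.
      At w0: Dia s is false, p is false, so Dia s or p is false.

No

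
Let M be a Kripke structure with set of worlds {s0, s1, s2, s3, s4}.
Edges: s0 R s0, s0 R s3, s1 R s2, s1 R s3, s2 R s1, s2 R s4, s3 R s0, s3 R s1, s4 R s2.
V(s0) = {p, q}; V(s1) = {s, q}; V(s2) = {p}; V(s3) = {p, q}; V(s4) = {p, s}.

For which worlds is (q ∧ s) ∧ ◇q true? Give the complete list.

s1

Let φ = (q ∧ s) ∧ ◇q. Evaluate φ at each world:
  s0 (successors {s0, s3}): φ is false.
  s1 (successors {s2, s3}): φ is true.
  s2 (successors {s1, s4}): φ is false.
  s3 (successors {s0, s1}): φ is false.
  s4 (successors {s2}): φ is false.
For instance, at s4:
  At s4: q ∧ s is false, ◇q is false, so (q ∧ s) ∧ ◇q is false.
    At s4: ◇q requires q at some successor in {s2}.
      At s2: q is false.
    So ◇q is false at s4.
Satisfying worlds: {s1}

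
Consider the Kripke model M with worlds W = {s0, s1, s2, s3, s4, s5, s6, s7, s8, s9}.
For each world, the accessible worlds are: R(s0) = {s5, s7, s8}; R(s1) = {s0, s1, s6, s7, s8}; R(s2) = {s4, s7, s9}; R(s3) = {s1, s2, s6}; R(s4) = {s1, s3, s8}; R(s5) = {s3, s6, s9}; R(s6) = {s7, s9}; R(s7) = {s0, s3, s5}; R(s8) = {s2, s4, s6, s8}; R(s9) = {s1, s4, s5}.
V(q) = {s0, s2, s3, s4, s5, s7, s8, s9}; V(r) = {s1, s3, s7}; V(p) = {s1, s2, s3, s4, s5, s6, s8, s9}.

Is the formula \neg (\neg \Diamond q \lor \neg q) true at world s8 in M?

Yes

At s8: \neg \Diamond q \lor \neg q is false, so \neg (\neg \Diamond q \lor \neg q) is true.
  At s8: \neg \Diamond q is false, \neg q is false, so \neg \Diamond q \lor \neg q is false.
    At s8: \Diamond q is true, so \neg \Diamond q is false.
      At s8: \Diamond q requires q at some successor in {s2, s4, s6, s8}.
        q holds at s2, so \Diamond q is true at s8.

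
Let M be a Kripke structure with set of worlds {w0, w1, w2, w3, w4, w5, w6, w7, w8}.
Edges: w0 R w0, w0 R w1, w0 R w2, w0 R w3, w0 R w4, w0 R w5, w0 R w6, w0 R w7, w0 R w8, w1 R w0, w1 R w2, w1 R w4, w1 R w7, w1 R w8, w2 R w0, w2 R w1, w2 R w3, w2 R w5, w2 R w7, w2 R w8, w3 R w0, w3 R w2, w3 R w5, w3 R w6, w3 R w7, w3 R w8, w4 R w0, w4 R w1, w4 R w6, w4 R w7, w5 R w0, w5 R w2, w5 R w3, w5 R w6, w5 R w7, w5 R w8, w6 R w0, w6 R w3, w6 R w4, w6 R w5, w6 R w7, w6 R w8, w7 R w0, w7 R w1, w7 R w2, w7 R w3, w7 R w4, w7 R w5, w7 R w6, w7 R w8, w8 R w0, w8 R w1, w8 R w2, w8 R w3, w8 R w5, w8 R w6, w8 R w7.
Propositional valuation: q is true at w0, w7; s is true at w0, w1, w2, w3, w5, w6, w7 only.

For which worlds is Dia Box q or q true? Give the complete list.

w0, w7

Let φ = Dia Box q or q. Evaluate φ at each world:
  w0 (successors {w0, w1, w2, w3, w4, w5, w6, w7, w8}): φ is true.
  w1 (successors {w0, w2, w4, w7, w8}): φ is false.
  w2 (successors {w0, w1, w3, w5, w7, w8}): φ is false.
  w3 (successors {w0, w2, w5, w6, w7, w8}): φ is false.
  w4 (successors {w0, w1, w6, w7}): φ is false.
  w5 (successors {w0, w2, w3, w6, w7, w8}): φ is false.
  w6 (successors {w0, w3, w4, w5, w7, w8}): φ is false.
  w7 (successors {w0, w1, w2, w3, w4, w5, w6, w8}): φ is true.
  w8 (successors {w0, w1, w2, w3, w5, w6, w7}): φ is false.
For instance, at w7:
  At w7: Dia Box q is false, q is true, so Dia Box q or q is true.
    At w7: Dia Box q requires Box q at some successor in {w0, w1, w2, w3, w4, w5, w6, w8}.
      At w0: Box q is false.
      At w1: Box q is false.
      At w2: Box q is false.
      At w3: Box q is false.
      At w4: Box q is false.
      At w5: Box q is false.
      At w6: Box q is false.
      At w8: Box q is false.
    So Dia Box q is false at w7.
Satisfying worlds: {w0, w7}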